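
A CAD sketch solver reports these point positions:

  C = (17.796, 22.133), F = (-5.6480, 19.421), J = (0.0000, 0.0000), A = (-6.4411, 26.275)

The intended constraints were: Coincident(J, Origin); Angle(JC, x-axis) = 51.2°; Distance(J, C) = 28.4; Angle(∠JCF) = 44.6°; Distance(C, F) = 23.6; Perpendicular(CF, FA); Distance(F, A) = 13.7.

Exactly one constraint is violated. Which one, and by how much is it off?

Distance(F, A) = 13.7 — off by 6.80.

J = (0.00, 0.00) ✓; JC at 51.20° ✓; |JC| = 28.40 ✓; ∠JCF = 44.60° ✓; |CF| = 23.60 ✓; ∠(CF, FA) = 90.00° ✓; |FA| = 6.900 ✗.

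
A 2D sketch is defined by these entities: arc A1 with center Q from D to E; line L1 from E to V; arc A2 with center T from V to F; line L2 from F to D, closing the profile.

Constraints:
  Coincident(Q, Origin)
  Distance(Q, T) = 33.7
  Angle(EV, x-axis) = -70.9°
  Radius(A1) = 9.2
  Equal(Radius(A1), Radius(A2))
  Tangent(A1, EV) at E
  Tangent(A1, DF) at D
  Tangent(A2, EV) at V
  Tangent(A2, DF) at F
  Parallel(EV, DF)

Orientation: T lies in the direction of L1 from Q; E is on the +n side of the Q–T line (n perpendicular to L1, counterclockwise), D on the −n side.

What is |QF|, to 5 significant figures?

34.933

The slot axis is L1's direction at -70.9°, so u = (cos -70.9°, sin -70.9°) = (0.32722, -0.94495) and n = (−sin -70.9°, cos -70.9°) = (0.94495, 0.32722). Q is at the origin and T lies 33.7 along u from Q, so T = 33.7·u = (11.027, -31.845). Tangency of A1 to both parallel lines with radius 9.2 puts E and D at Q ± 9.2·n: E = (8.6935, 3.0104), D = (-8.6935, -3.0104). Equal radii place V and F the same way about T: V = T + 9.2·n = (19.721, -28.834), F = T − 9.2·n = (2.3337, -34.855). Then |QF| = |F − Q| = 34.933.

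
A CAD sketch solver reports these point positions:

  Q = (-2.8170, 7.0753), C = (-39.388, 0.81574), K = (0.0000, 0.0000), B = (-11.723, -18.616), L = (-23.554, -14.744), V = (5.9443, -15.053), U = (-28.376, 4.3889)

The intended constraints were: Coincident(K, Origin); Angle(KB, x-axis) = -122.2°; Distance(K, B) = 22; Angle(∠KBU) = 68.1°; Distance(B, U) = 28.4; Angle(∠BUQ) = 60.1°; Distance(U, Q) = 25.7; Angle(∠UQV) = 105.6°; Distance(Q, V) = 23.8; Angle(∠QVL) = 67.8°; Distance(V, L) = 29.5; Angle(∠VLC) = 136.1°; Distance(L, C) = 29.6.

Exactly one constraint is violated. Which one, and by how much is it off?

Distance(L, C) = 29.6 — off by 7.40.

K = (0.00, 0.00) ✓; KB at -122.2° ✓; |KB| = 22.00 ✓; ∠KBU = 68.10° ✓; |BU| = 28.40 ✓; ∠BUQ = 60.10° ✓; |UQ| = 25.70 ✓; ∠UQV = 105.6° ✓; |QV| = 23.80 ✓; ∠QVL = 67.80° ✓; |VL| = 29.50 ✓; ∠VLC = 136.1° ✓; |LC| = 22.20 ✗.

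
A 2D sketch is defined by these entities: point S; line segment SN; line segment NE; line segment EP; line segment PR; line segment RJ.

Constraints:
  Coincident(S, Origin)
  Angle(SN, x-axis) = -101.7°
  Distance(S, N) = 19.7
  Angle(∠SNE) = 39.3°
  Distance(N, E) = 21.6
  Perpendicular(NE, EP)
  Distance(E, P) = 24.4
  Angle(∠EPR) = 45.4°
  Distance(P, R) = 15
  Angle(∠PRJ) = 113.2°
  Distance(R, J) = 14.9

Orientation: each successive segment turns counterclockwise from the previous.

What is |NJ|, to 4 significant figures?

16.36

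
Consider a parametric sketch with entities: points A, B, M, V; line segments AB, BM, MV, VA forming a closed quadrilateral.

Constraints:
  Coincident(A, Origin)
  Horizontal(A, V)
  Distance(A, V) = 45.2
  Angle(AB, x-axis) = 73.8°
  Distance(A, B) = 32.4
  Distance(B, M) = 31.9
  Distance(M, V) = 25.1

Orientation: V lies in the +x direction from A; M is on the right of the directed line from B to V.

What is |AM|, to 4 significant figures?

20.16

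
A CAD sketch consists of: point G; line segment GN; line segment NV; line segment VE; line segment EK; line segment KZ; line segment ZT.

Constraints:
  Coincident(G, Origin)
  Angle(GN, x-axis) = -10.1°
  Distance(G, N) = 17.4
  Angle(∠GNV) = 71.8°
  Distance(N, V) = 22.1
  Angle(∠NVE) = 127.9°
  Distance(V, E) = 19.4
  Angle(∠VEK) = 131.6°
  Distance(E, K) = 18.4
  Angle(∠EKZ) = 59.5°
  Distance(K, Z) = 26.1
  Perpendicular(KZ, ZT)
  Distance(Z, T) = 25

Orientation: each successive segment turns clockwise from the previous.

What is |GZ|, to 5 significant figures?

5.5372

G is at the origin; GN runs at -10.1° with length 17.4, so N = (17.130, -3.0514). ∠GNV = 71.8° gives NV at -118.30° from the x-axis; with |NV| = 22.1, V = (6.6530, -22.510). ∠NVE = 127.9° gives VE at -170.40° from the x-axis; with |VE| = 19.4, E = (-12.475, -25.745). ∠VEK = 131.6° gives EK at 141.20° from the x-axis; with |EK| = 18.4, K = (-26.815, -14.216). ∠EKZ = 59.5° gives KZ at 20.700° from the x-axis; with |KZ| = 26.1, Z = (-2.4000, -4.9900). Then |GZ| = |Z − G| = 5.5372.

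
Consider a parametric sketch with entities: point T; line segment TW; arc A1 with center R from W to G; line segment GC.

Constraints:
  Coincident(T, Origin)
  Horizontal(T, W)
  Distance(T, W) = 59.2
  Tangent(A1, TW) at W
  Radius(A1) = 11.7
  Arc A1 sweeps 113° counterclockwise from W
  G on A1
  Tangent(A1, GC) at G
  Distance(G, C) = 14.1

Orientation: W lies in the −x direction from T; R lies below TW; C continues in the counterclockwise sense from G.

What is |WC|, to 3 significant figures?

29.7

On A1, W sits at bearing 90° from R; a 113° counterclockwise sweep puts G at bearing 203°, so G = R + 11.7·(cos 203°, sin 203°) = (-70.0, -16.3). A1 meets GC tangentially, so RG is at right angles to GC, so GC runs along (−sin 203°, cos 203°); with |GC| = 14.1, C = (-64.5, -29.3). Then |WC| = |C − W| = 29.7.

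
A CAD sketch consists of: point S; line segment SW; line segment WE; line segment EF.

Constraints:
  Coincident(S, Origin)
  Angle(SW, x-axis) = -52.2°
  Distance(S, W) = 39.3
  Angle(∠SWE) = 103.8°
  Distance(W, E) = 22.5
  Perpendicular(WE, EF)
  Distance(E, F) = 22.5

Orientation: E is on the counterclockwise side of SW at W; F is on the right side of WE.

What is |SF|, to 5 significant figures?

68.529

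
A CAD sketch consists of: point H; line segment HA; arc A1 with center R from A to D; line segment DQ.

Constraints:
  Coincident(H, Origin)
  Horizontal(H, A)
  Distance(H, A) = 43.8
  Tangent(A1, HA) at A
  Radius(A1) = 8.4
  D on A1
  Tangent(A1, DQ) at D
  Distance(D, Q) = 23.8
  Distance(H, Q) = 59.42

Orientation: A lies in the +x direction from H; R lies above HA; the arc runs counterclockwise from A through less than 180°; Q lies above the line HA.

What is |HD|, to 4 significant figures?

52.98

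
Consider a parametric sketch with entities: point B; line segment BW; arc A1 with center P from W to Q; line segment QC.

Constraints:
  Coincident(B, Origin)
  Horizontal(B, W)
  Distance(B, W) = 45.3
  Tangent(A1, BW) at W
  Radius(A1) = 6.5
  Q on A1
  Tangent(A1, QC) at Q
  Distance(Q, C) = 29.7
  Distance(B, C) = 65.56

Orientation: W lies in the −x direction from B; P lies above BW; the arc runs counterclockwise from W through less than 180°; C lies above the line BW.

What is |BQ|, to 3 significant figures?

41.0

B is at the origin; BW is horizontal with |BW| = 45.3 and W on the −x side, so W = (-45.3, 0.00). Since A1 is tangent to BW there, PW ⟂ BW, so P = W + (0, 6.5) = (-45.3, 6.50). Since PQ ⟂ QC (tangency), |PC| = √(6.5² + 29.7²) = 30.4 regardless of where Q sits on A1. So C lies on both circle(B, 65.56) and circle(P, 30.4); the above-BW intersection is C = (-55.3, 35.2). Q is the foot of the tangent from C: Q = (-39.8, 9.90).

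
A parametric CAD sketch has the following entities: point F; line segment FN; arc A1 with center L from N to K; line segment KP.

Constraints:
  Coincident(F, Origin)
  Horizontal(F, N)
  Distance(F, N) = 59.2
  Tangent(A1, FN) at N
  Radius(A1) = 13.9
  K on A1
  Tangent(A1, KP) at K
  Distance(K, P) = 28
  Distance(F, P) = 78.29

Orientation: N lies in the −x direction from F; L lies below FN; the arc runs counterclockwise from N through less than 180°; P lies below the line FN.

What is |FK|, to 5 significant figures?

74.684

Checks: |LK| = 13.90 ✓; ∠(LK, KP) = 90.00° ✓; |KP| = 28.00 ✓; |FP| = 78.29 ✓.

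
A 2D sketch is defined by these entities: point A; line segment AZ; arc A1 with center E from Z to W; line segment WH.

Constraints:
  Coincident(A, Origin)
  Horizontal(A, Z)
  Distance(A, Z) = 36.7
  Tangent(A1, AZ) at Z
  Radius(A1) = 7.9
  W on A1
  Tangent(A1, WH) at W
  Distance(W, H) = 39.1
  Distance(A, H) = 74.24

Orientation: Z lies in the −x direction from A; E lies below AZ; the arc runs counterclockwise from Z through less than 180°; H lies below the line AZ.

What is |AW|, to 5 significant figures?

43.440

A is at the origin; A and Z share the same y with |AZ| = 36.7 and Z on the −x side, so Z = (-36.700, 0.0000). A1 meets AZ tangentially, so EZ is at right angles to AZ, so E = Z + (0, -7.9) = (-36.700, -7.9000). Since EW ⟂ WH (tangency), |EH| = √(7.9² + 39.1²) = 39.890 regardless of where W sits on A1. So H lies on both circle(A, 74.24) and circle(E, 39.890); the below-AZ intersection is H = (-64.820, -36.192). W is the foot of the tangent from H: W = (-43.295, -3.5509).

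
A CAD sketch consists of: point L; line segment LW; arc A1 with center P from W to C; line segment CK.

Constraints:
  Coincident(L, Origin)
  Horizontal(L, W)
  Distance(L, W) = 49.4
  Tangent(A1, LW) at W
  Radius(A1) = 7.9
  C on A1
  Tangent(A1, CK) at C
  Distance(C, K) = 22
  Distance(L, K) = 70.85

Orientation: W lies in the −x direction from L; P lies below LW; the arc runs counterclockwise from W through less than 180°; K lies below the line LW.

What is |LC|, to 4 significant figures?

56.49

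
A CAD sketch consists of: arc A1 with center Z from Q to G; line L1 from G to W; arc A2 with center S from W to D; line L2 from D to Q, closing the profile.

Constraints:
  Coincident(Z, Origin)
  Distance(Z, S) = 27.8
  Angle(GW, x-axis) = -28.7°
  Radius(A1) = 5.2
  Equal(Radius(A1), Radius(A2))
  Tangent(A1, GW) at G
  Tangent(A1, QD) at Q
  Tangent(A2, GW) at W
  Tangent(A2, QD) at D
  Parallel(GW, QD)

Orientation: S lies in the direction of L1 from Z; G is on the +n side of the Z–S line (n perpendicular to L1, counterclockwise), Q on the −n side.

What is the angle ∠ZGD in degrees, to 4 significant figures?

69.49°

The slot axis is L1's direction at -28.7°, so u = (cos -28.7°, sin -28.7°) = (0.8771, -0.4802) and n = (−sin -28.7°, cos -28.7°) = (0.4802, 0.8771). Z is at the origin and S lies 27.8 along u from Z, so S = 27.8·u = (24.38, -13.35). Tangency of A1 to both parallel lines with radius 5.2 puts G and Q at Z ± 5.2·n: G = (2.497, 4.561), Q = (-2.497, -4.561). Equal radii place W and D the same way about S: W = S + 5.2·n = (26.88, -8.789), D = S − 5.2·n = (21.89, -17.91). Then cos ∠ZGD = GZ·GD / (|GZ||GD|), giving 69.49°.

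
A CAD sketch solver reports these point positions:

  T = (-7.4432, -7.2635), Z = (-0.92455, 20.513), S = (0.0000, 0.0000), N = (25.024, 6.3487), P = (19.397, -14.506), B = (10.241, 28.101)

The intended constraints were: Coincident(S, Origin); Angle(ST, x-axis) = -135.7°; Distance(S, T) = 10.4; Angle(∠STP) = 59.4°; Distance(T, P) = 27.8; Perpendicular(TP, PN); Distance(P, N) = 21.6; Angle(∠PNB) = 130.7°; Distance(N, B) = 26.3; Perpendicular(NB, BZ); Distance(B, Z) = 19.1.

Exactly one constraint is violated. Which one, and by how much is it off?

Distance(B, Z) = 19.1 — off by 5.60.

S = (0.00, 0.00) ✓; ST at -135.7° ✓; |ST| = 10.40 ✓; ∠STP = 59.40° ✓; |TP| = 27.80 ✓; ∠(TP, PN) = 90.00° ✓; |PN| = 21.60 ✓; ∠PNB = 130.7° ✓; |NB| = 26.30 ✓; ∠(NB, BZ) = 90.00° ✓; |BZ| = 13.50 ✗.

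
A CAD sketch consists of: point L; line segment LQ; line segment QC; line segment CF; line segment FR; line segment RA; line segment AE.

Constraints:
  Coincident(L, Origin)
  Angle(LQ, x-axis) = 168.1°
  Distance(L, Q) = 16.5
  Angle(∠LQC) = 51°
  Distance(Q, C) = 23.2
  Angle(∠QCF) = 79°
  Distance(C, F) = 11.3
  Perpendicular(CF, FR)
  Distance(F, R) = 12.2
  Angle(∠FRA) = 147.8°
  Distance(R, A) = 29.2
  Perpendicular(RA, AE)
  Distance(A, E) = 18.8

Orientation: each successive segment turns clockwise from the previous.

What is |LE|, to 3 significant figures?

39.0

L is at the origin; LQ runs at 168.1° with length 16.5, so Q = (-16.1, 3.40). ∠LQC = 51.0° gives QC at 39.1° from the x-axis; with |QC| = 23.2, C = (1.86, 18.0). ∠QCF = 79.0° gives CF at -61.9° from the x-axis; with |CF| = 11.3, F = (7.18, 8.07). CF ⟂ FR, so FR runs at -152°; with |FR| = 12.2, R = (-3.58, 2.32). ∠FRA = 147.8° gives RA at 176° from the x-axis; with |RA| = 29.2, A = (-32.7, 4.41). RA is perpendicular to AE, so AE runs at 85.9°; with |AE| = 18.8, E = (-31.4, 23.2). Then |LE| = |E − L| = 39.0.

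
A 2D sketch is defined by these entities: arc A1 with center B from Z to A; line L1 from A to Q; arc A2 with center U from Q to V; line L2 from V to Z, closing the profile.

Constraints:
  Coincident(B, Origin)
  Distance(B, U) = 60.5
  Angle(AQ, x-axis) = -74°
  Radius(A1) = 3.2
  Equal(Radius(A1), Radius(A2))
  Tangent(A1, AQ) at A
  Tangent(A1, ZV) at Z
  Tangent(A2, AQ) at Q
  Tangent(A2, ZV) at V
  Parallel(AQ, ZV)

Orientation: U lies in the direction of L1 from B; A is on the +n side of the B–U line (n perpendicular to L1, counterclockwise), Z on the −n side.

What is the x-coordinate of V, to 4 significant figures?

13.60

The slot axis is L1's direction at -74.0°, so u = (cos -74.0°, sin -74.0°) = (0.2756, -0.9613) and n = (−sin -74.0°, cos -74.0°) = (0.9613, 0.2756). B is at the origin and U lies 60.5 along u from B, so U = 60.5·u = (16.68, -58.16). Tangency of A1 to both parallel lines with radius 3.2 puts A and Z at B ± 3.2·n: A = (3.076, 0.8820), Z = (-3.076, -0.8820). Equal radii place Q and V the same way about U: Q = U + 3.2·n = (19.75, -57.27), V = U − 3.2·n = (13.60, -59.04). So V.x = 13.60.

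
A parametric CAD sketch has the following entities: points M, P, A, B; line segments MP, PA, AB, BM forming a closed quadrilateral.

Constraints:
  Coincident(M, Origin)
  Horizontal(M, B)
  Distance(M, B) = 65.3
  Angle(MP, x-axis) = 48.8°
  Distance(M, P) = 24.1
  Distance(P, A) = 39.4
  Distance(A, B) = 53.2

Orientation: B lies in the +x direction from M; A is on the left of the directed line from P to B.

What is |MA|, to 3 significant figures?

63.5

Checks: MP at 48.80° ✓; |PA| = 39.40 ✓; |AB| = 53.20 ✓.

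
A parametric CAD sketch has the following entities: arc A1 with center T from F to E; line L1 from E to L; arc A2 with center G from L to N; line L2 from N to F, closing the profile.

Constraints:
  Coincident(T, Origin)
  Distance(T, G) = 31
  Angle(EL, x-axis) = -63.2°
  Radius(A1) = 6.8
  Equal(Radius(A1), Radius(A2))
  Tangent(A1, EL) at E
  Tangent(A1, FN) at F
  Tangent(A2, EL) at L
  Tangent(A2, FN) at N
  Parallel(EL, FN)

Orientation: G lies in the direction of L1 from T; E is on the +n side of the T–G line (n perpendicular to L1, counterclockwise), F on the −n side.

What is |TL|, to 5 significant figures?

31.737

The slot axis is L1's direction at -63.2°, so u = (cos -63.2°, sin -63.2°) = (0.45088, -0.89259) and n = (−sin -63.2°, cos -63.2°) = (0.89259, 0.45088). T is at the origin and G lies 31.0 along u from T, so G = 31.0·u = (13.977, -27.670). Tangency of A1 to both parallel lines with radius 6.8 puts E and F at T ± 6.8·n: E = (6.0696, 3.0660), F = (-6.0696, -3.0660). Equal radii place L and N the same way about G: L = G + 6.8·n = (20.047, -24.604), N = G − 6.8·n = (7.9076, -30.736). Then |TL| = |L − T| = 31.737.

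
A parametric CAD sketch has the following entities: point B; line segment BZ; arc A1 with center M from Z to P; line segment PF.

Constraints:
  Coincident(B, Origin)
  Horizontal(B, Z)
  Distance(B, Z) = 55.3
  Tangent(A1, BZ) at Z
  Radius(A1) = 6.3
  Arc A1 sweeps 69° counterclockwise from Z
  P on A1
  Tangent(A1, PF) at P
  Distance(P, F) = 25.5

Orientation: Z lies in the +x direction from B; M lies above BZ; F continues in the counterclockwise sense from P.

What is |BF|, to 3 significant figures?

75.6

B is at the origin; BZ is horizontal with |BZ| = 55.3 and Z on the +x side, so Z = (55.3, 0.00). The tangent condition forces MZ to be normal to BZ, so M = Z + (0, 6.3) = (55.3, 6.30). On A1, Z sits at bearing -90° from M; a 69° counterclockwise sweep puts P at bearing -21°, so P = M + 6.3·(cos -21°, sin -21°) = (61.2, 4.04). The tangent condition forces MP to be normal to PF, so PF runs along (−sin -21°, cos -21°); with |PF| = 25.5, F = (70.3, 27.8). Then |BF| = |F − B| = 75.6.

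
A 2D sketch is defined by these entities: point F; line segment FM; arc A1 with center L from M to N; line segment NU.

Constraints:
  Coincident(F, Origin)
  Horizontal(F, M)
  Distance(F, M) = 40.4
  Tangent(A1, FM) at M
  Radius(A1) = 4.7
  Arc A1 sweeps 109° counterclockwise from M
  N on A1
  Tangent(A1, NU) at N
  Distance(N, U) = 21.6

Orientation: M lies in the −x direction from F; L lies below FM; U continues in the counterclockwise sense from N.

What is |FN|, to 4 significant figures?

45.27

F is at the origin; F and M share the same y with |FM| = 40.4 and M on the −x side, so M = (-40.40, 0.000). Since A1 is tangent to FM there, LM ⟂ FM, so L = M + (0, -4.7) = (-40.40, -4.700). On A1, M sits at bearing 90° from L; a 109° counterclockwise sweep puts N at bearing 199°, so N = L + 4.7·(cos 199°, sin 199°) = (-44.84, -6.230). Then |FN| = |N − F| = 45.27.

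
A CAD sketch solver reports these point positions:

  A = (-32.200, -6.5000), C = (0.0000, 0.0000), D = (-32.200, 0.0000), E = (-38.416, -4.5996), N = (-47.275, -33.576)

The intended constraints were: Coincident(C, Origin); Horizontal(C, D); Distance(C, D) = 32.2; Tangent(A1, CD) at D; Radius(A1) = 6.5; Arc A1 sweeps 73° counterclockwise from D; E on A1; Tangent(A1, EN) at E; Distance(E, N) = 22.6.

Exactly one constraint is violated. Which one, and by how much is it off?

Distance(E, N) = 22.6 — off by 7.70.

C = (0.00, 0.00) ✓; C.y = 0.00, D.y = 0.00 ✓; |CD| = 32.20 ✓; ∠(AD, DC) = 90.00° ✓; |AD| = 6.500 ✓; bearing(A→E) − bearing(A→D) = 73.00° ✓; |AE| = 6.500 ✓; ∠(AE, EN) = 90.00° ✓; |EN| = 30.30 ✗.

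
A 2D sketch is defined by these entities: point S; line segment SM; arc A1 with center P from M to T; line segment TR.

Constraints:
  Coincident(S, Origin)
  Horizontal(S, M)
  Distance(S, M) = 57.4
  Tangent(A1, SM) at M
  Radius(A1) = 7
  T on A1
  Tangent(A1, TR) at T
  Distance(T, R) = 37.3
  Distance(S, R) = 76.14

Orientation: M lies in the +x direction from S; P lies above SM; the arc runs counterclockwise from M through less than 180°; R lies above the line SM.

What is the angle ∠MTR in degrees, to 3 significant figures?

133°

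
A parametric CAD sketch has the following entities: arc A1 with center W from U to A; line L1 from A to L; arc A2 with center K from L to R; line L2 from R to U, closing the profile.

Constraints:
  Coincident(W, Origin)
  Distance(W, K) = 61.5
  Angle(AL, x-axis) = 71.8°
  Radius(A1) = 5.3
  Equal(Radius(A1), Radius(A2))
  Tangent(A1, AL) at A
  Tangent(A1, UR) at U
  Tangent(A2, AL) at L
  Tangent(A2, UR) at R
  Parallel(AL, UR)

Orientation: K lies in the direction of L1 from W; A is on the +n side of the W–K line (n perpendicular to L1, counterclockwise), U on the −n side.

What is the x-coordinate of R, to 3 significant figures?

24.2

Tangency of A1 to both parallel lines with radius 5.3 puts A and U at W ± 5.3·n: A = (-5.03, 1.66), U = (5.03, -1.66). Equal radii place L and R the same way about K: L = K + 5.3·n = (14.2, 60.1), R = K − 5.3·n = (24.2, 56.8). So R.x = 24.2.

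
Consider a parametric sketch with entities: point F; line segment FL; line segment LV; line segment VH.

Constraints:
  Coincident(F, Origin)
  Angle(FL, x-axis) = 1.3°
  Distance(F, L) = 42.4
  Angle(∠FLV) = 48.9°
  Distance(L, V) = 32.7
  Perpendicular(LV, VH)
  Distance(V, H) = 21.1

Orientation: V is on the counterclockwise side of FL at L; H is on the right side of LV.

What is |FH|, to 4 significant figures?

53.27

∠FLV = 48.9°, so LV runs at 1.3° + (180° − 48.9°) = 132.4° from the x-axis; with |LV| = 32.7, V = L + 32.7·(cos 132.4°, sin 132.4°) = (20.34, 25.11). LV is perpendicular to VH; with |VH| = 21.1 on the right of LV, H = V + 21.1·(0.7385, 0.6743) = (35.92, 39.34). Then |FH| = |H − F| = 53.27.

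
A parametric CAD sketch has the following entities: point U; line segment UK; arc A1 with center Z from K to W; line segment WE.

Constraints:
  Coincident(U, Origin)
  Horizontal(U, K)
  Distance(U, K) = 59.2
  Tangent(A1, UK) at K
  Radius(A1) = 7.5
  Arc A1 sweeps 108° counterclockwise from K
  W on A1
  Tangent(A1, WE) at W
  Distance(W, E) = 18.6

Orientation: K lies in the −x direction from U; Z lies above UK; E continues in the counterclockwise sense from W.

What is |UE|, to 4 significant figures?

64.02

U is at the origin; UK is horizontal with |UK| = 59.2 and K on the −x side, so K = (-59.20, 0.000). Tangency of A1 to UK means the radius ZK is perpendicular to UK, so Z = K + (0, 7.5) = (-59.20, 7.500). On A1, K sits at bearing -90° from Z; a 108° counterclockwise sweep puts W at bearing 18°, so W = Z + 7.5·(cos 18°, sin 18°) = (-52.07, 9.818). A1 meets WE tangentially, so ZW is at right angles to WE, so WE runs along (−sin 18°, cos 18°); with |WE| = 18.6, E = (-57.81, 27.51). Then |UE| = |E − U| = 64.02.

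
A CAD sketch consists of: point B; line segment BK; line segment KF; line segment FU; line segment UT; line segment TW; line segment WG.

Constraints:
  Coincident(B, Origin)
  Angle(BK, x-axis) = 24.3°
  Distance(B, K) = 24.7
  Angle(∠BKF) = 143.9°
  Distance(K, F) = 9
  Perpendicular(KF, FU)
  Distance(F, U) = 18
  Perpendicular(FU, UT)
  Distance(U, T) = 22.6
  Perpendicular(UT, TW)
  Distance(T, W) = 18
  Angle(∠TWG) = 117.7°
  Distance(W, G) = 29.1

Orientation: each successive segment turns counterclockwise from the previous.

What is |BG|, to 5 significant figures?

42.665

The perpendicularity gives TW at right angles to UT, so TW runs at -29.600°; with |TW| = 18.0, W = (15.794, -1.6607). ∠TWG = 117.7° gives WG at 32.700° from the x-axis; with |WG| = 29.1, G = (40.282, 14.060). Then |BG| = |G − B| = 42.665.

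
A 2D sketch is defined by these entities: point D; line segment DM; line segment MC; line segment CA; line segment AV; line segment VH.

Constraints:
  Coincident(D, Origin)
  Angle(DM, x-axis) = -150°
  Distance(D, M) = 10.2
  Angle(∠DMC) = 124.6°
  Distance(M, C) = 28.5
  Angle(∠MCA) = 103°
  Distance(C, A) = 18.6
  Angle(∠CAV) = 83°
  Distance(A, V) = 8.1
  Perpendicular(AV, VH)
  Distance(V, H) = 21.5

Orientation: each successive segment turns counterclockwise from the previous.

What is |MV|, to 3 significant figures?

31.1

∠MCA = 103.0° gives CA at -17.6° from the x-axis; with |CA| = 18.6, A = (6.61, -39.1). ∠CAV = 83.0° gives AV at 79.4° from the x-axis; with |AV| = 8.1, V = (8.10, -31.2). Then |MV| = |V − M| = 31.1.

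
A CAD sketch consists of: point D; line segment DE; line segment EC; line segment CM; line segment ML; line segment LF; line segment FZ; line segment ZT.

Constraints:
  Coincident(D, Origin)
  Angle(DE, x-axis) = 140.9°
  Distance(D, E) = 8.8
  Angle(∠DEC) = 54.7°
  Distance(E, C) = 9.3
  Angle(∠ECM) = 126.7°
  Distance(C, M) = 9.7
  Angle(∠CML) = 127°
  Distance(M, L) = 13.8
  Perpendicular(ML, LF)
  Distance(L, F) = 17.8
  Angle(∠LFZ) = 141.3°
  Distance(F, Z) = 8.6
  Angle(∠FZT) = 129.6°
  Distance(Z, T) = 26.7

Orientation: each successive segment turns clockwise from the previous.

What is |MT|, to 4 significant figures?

30.91

D is at the origin; DE runs at 140.9° with length 8.8, so E = (-6.829, 5.550). ∠DEC = 54.7° gives EC at 15.60° from the x-axis; with |EC| = 9.3, C = (2.128, 8.051). ∠ECM = 126.7° gives CM at -37.70° from the x-axis; with |CM| = 9.7, M = (9.803, 2.119). ∠CML = 127.0° gives ML at -90.70° from the x-axis; with |ML| = 13.8, L = (9.634, -11.68). ML ⟂ LF, so LF runs at 179.3°; with |LF| = 17.8, F = (-8.164, -11.46). ∠LFZ = 141.3° gives FZ at 140.6° from the x-axis; with |FZ| = 8.6, Z = (-14.81, -6.004). ∠FZT = 129.6° gives ZT at 90.20° from the x-axis; with |ZT| = 26.7, T = (-14.90, 20.70). Then |MT| = |T − M| = 30.91.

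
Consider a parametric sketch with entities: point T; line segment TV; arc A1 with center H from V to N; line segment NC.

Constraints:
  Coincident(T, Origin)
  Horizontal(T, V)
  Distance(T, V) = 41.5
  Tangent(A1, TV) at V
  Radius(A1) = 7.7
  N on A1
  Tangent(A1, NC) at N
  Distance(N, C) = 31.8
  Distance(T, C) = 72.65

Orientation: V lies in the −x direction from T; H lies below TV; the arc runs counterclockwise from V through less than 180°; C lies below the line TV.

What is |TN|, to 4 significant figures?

47.72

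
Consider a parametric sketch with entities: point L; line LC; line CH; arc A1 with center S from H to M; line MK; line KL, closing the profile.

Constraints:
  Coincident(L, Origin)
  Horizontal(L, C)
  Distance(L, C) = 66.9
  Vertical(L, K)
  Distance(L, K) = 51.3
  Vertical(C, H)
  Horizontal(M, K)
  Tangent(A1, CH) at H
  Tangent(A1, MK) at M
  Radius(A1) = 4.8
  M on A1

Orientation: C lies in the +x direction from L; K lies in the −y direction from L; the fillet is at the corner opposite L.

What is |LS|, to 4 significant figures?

77.58

L is at the origin; L and C share the same y with |LC| = 66.9 and C on the +x side, so C = (66.90, 0.000). L and K share the same x with |LK| = 51.3 and K on the −y side, so K = (0.000, -51.30). The virtual corner opposite L is at (66.90, -51.30). Tangency of A1 to CH means the radius SH is perpendicular to CH and the tangent condition forces SM to be normal to MK, with radius 4.8, so the center S sits 4.8 in from both sides at S = (62.10, -46.50). Then |LS| = |S − L| = 77.58.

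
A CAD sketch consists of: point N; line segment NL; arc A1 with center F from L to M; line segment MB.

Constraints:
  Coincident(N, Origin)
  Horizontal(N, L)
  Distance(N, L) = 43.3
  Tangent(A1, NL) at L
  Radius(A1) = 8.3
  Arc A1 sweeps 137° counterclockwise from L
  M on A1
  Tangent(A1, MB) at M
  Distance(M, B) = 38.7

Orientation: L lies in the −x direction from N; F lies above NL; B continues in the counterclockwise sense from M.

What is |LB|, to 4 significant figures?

46.63

N is at the origin; NL is horizontal with |NL| = 43.3 and L on the −x side, so L = (-43.30, 0.000). Tangency of A1 to NL means the radius FL is perpendicular to NL, so F = L + (0, 8.3) = (-43.30, 8.300). On A1, L sits at bearing -90° from F; a 137° counterclockwise sweep puts M at bearing 47°, so M = F + 8.3·(cos 47°, sin 47°) = (-37.64, 14.37). A1 meets MB tangentially, so FM is at right angles to MB, so MB runs along (−sin 47°, cos 47°); with |MB| = 38.7, B = (-65.94, 40.76). Then |LB| = |B − L| = 46.63.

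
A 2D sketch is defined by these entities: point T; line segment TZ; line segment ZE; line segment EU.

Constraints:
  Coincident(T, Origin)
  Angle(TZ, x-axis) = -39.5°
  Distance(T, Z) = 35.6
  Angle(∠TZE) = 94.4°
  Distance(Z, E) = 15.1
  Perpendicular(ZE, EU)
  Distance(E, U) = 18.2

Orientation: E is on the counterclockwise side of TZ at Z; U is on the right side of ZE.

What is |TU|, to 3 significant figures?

56.6

T is at the origin; TZ runs at -39.5° with length 35.6, so Z = 35.6·(cos -39.5°, sin -39.5°) = (27.5, -22.6). ∠TZE = 94.4°, so ZE runs at -39.5° + (180° − 94.4°) = 46.1° from the x-axis; with |ZE| = 15.1, E = Z + 15.1·(cos 46.1°, sin 46.1°) = (37.9, -11.8). ZE ⟂ EU; with |EU| = 18.2 on the right of ZE, U = E + 18.2·(0.721, -0.693) = (51.1, -24.4). Then |TU| = |U − T| = 56.6.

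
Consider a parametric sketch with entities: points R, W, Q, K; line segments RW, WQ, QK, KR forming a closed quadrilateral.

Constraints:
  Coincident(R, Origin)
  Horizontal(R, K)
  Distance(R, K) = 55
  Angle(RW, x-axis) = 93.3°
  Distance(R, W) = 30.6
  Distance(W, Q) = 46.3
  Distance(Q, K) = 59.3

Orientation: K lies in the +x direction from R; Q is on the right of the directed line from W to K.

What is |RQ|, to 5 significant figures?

15.898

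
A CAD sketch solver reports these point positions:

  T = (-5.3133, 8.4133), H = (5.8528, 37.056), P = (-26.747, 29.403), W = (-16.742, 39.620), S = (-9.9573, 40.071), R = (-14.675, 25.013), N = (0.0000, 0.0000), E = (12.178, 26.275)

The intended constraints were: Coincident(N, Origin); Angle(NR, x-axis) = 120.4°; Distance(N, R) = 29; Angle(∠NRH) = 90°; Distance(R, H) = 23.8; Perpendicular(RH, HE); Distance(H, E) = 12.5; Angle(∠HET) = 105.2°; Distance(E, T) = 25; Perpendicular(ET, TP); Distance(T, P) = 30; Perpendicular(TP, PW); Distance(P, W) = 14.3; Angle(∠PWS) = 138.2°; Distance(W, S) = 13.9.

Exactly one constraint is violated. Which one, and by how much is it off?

Distance(W, S) = 13.9 — off by 7.10.

N = (0.00, 0.00) ✓; NR at 120.4° ✓; |NR| = 29.00 ✓; ∠NRH = 90.00° ✓; |RH| = 23.80 ✓; ∠(RH, HE) = 90.00° ✓; |HE| = 12.50 ✓; ∠HET = 105.2° ✓; |ET| = 25.00 ✓; ∠(ET, TP) = 90.00° ✓; |TP| = 30.00 ✓; ∠(TP, PW) = 90.00° ✓; |PW| = 14.30 ✓; ∠PWS = 138.2° ✓; |WS| = 6.800 ✗.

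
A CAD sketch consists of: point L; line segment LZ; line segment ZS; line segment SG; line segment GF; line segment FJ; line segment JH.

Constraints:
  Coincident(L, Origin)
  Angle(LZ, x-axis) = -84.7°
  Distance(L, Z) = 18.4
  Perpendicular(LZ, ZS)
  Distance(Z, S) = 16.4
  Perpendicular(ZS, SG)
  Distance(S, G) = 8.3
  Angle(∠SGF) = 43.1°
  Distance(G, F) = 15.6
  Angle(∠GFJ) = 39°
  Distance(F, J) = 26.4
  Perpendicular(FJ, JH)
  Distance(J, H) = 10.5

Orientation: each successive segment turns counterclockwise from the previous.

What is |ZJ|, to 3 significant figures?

31.9

L is at the origin; LZ runs at -84.7° with length 18.4, so Z = (1.70, -18.3). LZ ⟂ ZS, so ZS runs at 5.30°; with |ZS| = 16.4, S = (18.0, -16.8). The perpendicularity gives SG at right angles to ZS, so SG runs at 95.3°; with |SG| = 8.3, G = (17.3, -8.54). ∠SGF = 43.1° gives GF at -128° from the x-axis; with |GF| = 15.6, F = (7.70, -20.9). ∠GFJ = 39.0° gives FJ at 13.2° from the x-axis; with |FJ| = 26.4, J = (33.4, -14.8). Then |ZJ| = |J − Z| = 31.9.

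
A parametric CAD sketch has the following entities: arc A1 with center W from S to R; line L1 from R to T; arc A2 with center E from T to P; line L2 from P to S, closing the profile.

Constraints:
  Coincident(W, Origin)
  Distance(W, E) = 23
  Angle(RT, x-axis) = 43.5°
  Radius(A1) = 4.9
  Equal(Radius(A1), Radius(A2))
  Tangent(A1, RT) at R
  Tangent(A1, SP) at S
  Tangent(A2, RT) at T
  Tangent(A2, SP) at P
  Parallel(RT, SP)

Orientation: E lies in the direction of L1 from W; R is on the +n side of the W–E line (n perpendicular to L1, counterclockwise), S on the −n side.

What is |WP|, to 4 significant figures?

23.52

Tangency of A1 to both parallel lines with radius 4.9 puts R and S at W ± 4.9·n: R = (-3.373, 3.554), S = (3.373, -3.554). Equal radii place T and P the same way about E: T = E + 4.9·n = (13.31, 19.39), P = E − 4.9·n = (20.06, 12.28). Then |WP| = |P − W| = 23.52.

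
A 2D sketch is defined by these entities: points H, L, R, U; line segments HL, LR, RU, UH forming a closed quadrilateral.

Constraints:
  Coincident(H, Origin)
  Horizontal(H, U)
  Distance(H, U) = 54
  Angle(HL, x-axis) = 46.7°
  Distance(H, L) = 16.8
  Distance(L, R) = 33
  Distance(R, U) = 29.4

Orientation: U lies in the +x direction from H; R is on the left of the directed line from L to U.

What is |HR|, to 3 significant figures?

49.1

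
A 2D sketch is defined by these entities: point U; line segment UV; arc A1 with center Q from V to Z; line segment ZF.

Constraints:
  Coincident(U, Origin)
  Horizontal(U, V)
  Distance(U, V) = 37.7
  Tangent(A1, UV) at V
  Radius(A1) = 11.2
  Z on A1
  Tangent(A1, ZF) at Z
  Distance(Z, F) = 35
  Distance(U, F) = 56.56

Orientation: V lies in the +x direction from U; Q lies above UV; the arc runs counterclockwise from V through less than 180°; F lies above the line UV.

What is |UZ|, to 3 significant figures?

50.3

Checks: |QZ| = 11.20 ✓; ∠(QZ, ZF) = 90.00° ✓; |ZF| = 35.00 ✓; |UF| = 56.56 ✓.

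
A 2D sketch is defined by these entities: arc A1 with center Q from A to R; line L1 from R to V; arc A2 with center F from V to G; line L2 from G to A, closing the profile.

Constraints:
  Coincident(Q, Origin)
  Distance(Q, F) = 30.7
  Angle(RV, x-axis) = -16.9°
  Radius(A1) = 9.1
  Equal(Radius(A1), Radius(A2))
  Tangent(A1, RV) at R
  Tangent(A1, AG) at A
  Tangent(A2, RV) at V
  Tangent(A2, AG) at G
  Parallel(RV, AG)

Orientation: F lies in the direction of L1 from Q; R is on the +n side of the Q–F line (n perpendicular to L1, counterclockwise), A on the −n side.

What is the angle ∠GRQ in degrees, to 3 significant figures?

59.3°

The slot axis is L1's direction at -16.9°, so u = (cos -16.9°, sin -16.9°) = (0.957, -0.291) and n = (−sin -16.9°, cos -16.9°) = (0.291, 0.957). Q is at the origin and F lies 30.7 along u from Q, so F = 30.7·u = (29.4, -8.92). Tangency of A1 to both parallel lines with radius 9.1 puts R and A at Q ± 9.1·n: R = (2.65, 8.71), A = (-2.65, -8.71). Equal radii place V and G the same way about F: V = F + 9.1·n = (32.0, -0.218), G = F − 9.1·n = (26.7, -17.6). Then cos ∠GRQ = RG·RQ / (|RG||RQ|), giving 59.3°.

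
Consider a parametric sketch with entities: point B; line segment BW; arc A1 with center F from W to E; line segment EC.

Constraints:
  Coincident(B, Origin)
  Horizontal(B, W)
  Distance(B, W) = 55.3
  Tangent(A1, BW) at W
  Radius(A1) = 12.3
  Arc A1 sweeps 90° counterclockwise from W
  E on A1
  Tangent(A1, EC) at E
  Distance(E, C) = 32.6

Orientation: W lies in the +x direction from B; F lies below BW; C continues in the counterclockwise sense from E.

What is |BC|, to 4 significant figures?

62.17

B is at the origin; B and W share the same y with |BW| = 55.3 and W on the +x side, so W = (55.30, 0.000). A1 meets BW tangentially, so FW is at right angles to BW, so F = W + (0, -12.3) = (55.30, -12.30). On A1, W sits at bearing 90° from F; a 90° counterclockwise sweep puts E at bearing 180°, so E = F + 12.3·(cos 180°, sin 180°) = (43.00, -12.30). A1 meets EC tangentially, so FE is at right angles to EC, so EC runs along (−sin 180°, cos 180°); with |EC| = 32.6, C = (43.00, -44.90). Then |BC| = |C − B| = 62.17.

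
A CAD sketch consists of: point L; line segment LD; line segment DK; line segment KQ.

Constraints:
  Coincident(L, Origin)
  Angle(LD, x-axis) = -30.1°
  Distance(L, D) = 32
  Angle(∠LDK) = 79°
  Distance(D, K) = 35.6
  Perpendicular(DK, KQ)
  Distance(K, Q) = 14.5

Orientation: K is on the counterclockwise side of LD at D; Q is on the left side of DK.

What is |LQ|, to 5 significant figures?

33.999

∠LDK = 79.0°, so DK runs at -30.1° + (180° − 79.0°) = 70.900° from the x-axis; with |DK| = 35.6, K = D + 35.6·(cos 70.900°, sin 70.900°) = (39.334, 17.592). DK ⟂ KQ; with |KQ| = 14.5 on the left of DK, Q = K + 14.5·(-0.94495, 0.32722) = (25.632, 22.336). Then |LQ| = |Q − L| = 33.999.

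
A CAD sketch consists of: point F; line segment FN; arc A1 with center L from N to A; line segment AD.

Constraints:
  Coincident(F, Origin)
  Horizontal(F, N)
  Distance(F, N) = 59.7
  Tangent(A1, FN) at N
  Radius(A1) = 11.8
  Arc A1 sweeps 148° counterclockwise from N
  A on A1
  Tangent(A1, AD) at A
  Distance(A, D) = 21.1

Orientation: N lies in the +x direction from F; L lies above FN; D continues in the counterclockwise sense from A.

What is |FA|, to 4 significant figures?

69.46

F is at the origin; F and N share the same y with |FN| = 59.7 and N on the +x side, so N = (59.70, 0.000). The tangent condition forces LN to be normal to FN, so L = N + (0, 11.8) = (59.70, 11.80). On A1, N sits at bearing -90° from L; a 148° counterclockwise sweep puts A at bearing 58°, so A = L + 11.8·(cos 58°, sin 58°) = (65.95, 21.81). Then |FA| = |A − F| = 69.46.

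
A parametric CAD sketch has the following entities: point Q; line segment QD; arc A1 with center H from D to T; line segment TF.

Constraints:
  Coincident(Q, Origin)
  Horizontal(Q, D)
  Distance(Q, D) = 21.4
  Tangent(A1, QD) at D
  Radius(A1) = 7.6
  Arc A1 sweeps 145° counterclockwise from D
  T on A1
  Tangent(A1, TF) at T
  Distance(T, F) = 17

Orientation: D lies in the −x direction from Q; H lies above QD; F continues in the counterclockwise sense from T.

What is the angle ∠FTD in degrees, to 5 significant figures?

107.50°

On A1, D sits at bearing -90° from H; a 145° counterclockwise sweep puts T at bearing 55°, so T = H + 7.6·(cos 55°, sin 55°) = (-17.041, 13.826). A1 meets TF tangentially, so HT is at right angles to TF, so TF runs along (−sin 55°, cos 55°); with |TF| = 17.0, F = (-30.966, 23.576). Then cos ∠FTD = TF·TD / (|TF||TD|), giving 107.50°.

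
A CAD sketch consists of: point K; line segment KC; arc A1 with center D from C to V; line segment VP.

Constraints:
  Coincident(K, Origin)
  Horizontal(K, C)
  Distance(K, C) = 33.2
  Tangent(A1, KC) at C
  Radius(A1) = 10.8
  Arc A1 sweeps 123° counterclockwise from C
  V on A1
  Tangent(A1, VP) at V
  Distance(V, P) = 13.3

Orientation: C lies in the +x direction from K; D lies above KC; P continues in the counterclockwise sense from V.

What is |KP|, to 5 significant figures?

44.731

K is at the origin; KC is horizontal with |KC| = 33.2 and C on the +x side, so C = (33.200, 0.0000). A1 meets KC tangentially, so DC is at right angles to KC, so D = C + (0, 10.8) = (33.200, 10.800). On A1, C sits at bearing -90° from D; a 123° counterclockwise sweep puts V at bearing 33°, so V = D + 10.8·(cos 33°, sin 33°) = (42.258, 16.682). A1 meets VP tangentially, so DV is at right angles to VP, so VP runs along (−sin 33°, cos 33°); with |VP| = 13.3, P = (35.014, 27.836). Then |KP| = |P − K| = 44.731.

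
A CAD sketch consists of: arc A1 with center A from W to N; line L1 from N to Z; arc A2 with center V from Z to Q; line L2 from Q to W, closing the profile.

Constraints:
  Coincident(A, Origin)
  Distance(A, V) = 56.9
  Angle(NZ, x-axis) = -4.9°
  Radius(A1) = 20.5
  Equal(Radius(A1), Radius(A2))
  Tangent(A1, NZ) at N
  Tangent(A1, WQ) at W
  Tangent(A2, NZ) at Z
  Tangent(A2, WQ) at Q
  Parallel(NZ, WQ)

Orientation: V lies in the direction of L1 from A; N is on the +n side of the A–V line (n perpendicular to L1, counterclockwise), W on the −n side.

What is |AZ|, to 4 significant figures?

60.48

The slot axis is L1's direction at -4.9°, so u = (cos -4.9°, sin -4.9°) = (0.9963, -0.08542) and n = (−sin -4.9°, cos -4.9°) = (0.08542, 0.9963). A is at the origin and V lies 56.9 along u from A, so V = 56.9·u = (56.69, -4.860). Tangency of A1 to both parallel lines with radius 20.5 puts N and W at A ± 20.5·n: N = (1.751, 20.43), W = (-1.751, -20.43). Equal radii place Z and Q the same way about V: Z = V + 20.5·n = (58.44, 15.56), Q = V − 20.5·n = (54.94, -25.29). Then |AZ| = |Z − A| = 60.48.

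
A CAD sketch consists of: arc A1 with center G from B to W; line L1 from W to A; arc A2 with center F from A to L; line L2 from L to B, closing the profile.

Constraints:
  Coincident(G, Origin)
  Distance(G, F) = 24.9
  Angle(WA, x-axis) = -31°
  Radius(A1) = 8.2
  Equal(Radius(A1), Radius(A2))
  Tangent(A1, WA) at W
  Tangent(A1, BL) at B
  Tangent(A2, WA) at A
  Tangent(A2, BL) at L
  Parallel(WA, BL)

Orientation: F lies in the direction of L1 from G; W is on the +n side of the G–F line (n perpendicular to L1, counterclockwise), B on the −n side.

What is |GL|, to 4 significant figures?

26.22

Tangency of A1 to both parallel lines with radius 8.2 puts W and B at G ± 8.2·n: W = (4.223, 7.029), B = (-4.223, -7.029). Equal radii place A and L the same way about F: A = F + 8.2·n = (25.57, -5.796), L = F − 8.2·n = (17.12, -19.85). Then |GL| = |L − G| = 26.22.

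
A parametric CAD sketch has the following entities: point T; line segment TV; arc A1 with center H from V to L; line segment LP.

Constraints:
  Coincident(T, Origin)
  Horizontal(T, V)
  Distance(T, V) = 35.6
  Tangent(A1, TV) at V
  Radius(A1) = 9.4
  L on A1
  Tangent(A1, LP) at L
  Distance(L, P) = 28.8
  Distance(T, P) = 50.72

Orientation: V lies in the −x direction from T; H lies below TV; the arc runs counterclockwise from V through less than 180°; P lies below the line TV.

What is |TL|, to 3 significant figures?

46.1

Checks: |HL| = 9.400 ✓; ∠(HL, LP) = 90.00° ✓; |LP| = 28.80 ✓; |TP| = 50.72 ✓.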